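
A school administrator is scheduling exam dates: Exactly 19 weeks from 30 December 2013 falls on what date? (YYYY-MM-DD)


Start: 2013-12-30
Weeks to add: 19
Convert to days: 19 x 7 = 133 days
Add 133 days to 2013-12-30
Result: 2014-05-12

2014-05-12


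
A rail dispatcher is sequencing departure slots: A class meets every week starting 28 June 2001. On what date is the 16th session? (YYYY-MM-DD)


First occurrence: 2001-06-28 (occurrence 1)
Each occurrence is 7 days after the previous.
Occurrence 16 is 15 weeks after the first.
15 weeks = 105 days
2001-06-28 + 105 days = 2001-10-11

2001-10-11


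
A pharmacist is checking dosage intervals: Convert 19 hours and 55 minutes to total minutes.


Hours: 19
Minutes: 55
Convert hours to minutes: 19 x 60 = 1140
Add remaining minutes: 1140 + 55 = 1195

1195


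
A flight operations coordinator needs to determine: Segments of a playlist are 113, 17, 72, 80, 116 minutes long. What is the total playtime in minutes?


Durations: 113, 17, 72, 80, 116
Running sum: 113
+ 17 = 130
+ 72 = 202
+ 80 = 282
+ 116 = 398
Total duration: 398 minutes
That is 6 hours and 38 minutes

398


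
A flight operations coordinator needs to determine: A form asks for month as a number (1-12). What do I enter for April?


Calendar month order:
3. March
4. April <--
5. May
April is month number 4

4


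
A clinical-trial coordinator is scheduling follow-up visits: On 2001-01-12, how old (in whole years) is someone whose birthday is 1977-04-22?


Birth: 1977-04-22
Reference: 2001-01-12
Year difference: 2001 - 1977 = 24
Has birthday (04-22) occurred by 01-12? No
Birthday not yet reached this year -> subtract 1
Age in full years: 23

23


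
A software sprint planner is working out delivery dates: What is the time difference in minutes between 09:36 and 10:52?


Start time: 09:36 = 576 minutes from midnight
End time: 10:52 = 652 minutes from midnight
Difference: 652 - 576 = 76 minutes
That is 1 hours and 16 minutes

76


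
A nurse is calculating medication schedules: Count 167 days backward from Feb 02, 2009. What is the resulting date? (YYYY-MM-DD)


Start: 2009-02-02
Subtracting 167 days
Days already passed in February: 2
After going back through February: 165 more days to subtract
January 2009: 31 days, 134 remaining
December 2008: 31 days, 103 remaining
November 2008: 30 days, 73 remaining
October 2008: 31 days, 42 remaining
Result: 2008-08-19

2008-08-19


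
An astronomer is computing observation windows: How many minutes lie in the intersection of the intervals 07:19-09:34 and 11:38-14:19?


Interval A: [439, 574] minutes from midnight
Interval B: [698, 859] minutes from midnight
Overlap start = max(439, 698) = 698
Overlap end = min(574, 859) = 574
End <= start, so the intervals do not overlap: 0 minutes

0


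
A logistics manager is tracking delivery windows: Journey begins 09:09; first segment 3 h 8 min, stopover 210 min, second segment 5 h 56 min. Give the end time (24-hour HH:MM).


Depart: 09:09
Leg 1: +188 min -> 12:17
Layover: +210 min -> 15:47
Leg 2: +356 min -> 21:43
Total travel: 754 minutes = 12h 34m
Arrival: 21:43

21:43


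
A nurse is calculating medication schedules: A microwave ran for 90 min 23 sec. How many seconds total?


Minutes: 90
Extra seconds: 23
Seconds per minute: 60
Minutes to seconds: 90 x 60 = 5400
Total: 5400 + 23 = 5423

5423


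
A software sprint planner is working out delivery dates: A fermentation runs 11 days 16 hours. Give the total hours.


Days: 11
Extra hours: 16
Hours per day: 24
Days to hours: 11 x 24 = 264
Total: 264 + 16 = 280

280


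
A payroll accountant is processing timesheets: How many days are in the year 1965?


Year: 1965
Check leap year rules:
Divisible by 4? No
1965 is not a leap year
Days: 365

365


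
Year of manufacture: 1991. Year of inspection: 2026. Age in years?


Birth year: 1991
Current year: 2026
Age = current year - birth year
Age = 2026 - 1991 = 35

35


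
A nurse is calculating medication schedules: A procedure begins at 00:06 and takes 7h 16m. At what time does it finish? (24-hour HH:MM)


Start time: 00:06
Adding: 7 hours 16 minutes
Minutes: 6 + 16 = 22
Hours: 0 + 7 + 0 = 7
Result: 07:22

07:22


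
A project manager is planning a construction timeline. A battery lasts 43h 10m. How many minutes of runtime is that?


Hours: 43
Extra minutes: 10
Minutes per hour: 60
Hours to minutes: 43 x 60 = 2580
Total: 2580 + 10 = 2590

2590


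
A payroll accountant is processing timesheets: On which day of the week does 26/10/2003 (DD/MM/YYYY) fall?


Date: 2003-10-26
January 1, 2003 is a Wednesday
Day of year: 299
Offset from Jan 1: 298 days
298 mod 7 = 4
Result: Sunday

Sunday


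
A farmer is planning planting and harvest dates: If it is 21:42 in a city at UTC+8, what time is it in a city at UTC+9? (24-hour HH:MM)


Local time: 21:42 at UTC+8 (offset 8h)
Target zone: UTC+9 (offset 9h)
Difference: 9 - (8) = 1 hours
Calculation: 21 + (1) = 22
Result: 22:42

22:42


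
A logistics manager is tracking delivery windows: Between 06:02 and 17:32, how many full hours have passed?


Start: 06:02
End: 17:32
Hour difference: 17 - 6 = 11 hours
Minute difference: 32 - 2 = 30 minutes
Total minutes: 690
Complete hours: 690 / 60 = 11 (remainder 30)

11


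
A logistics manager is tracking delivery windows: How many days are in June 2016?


Month: June
Year: 2016
June is a 30-day month
Total: 30 days

30


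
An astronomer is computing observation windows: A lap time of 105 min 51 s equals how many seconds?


Minutes: 105
Seconds: 51
Convert minutes to seconds: 105 x 60 = 6300
Add remaining seconds: 6300 + 51 = 6351

6351


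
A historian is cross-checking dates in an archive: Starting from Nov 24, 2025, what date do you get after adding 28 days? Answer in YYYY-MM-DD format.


Start: 2025-11-24
Adding 28 days
Days remaining in November: 6
After November: 22 days still to add
December 2025 has 31 days, need 22
Result: 2025-12-22

2025-12-22


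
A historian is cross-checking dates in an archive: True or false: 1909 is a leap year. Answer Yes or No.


Year: 1909
Divisible by 4? 1909 / 4 = 477.25 -> No
Not divisible by 4, so NOT a leap year

No


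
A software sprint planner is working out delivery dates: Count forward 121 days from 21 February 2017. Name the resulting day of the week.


Start: 2017-02-21 (Tuesday)
Step 1 - find target date: add 121 days
  2017-02-21 + 121 days = 2017-06-22
Step 2 - day of week:
  121 mod 7 = 2
  Tuesday + 2 days -> Thursday
Result: Thursday (2017-06-22)

Thursday


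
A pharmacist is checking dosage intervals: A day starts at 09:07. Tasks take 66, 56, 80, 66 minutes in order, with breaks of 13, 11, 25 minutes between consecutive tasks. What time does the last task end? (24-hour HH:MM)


Start: 09:07 = 547 min from midnight
  after task 1 (66 min): 10:13
  after break (13 min): 10:26
  after task 2 (56 min): 11:22
  after break (11 min): 11:33
  after task 3 (80 min): 12:53
  after break (25 min): 13:18
  after task 4 (66 min): 14:24
Total elapsed: 317 minutes
End time: 14:24

14:24


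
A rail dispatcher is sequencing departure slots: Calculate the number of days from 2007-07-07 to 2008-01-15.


Start date: 2007-07-07
End date: 2008-01-15
Jul 2007: +25 days
Aug 2007: +31 days
Sep 2007: +30 days
... (4 more months)
Total: 192 days

192


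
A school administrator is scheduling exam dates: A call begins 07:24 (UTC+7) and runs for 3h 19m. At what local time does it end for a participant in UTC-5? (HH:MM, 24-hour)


Start: 07:24 in UTC+7
Step 1 - add duration:
  minutes: 24 + 19 = 43
  hours: 7 + 3 + 0 = 10
  end in UTC+7: 10:43
Step 2 - convert UTC+7 -> UTC-5:
  offset difference: -5 - (7) = -12 hours
  10 + (-12) = -2 -> mod 24 = 22
Result: 22:43 in UTC-5

22:43


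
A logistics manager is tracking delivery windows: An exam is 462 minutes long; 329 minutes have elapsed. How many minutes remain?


Total budget: 462 minutes
Time used: 329 minutes
Remaining: 462 - 329 = 133 minutes
Percent used: 71.2%
Percent remaining: 28.8%

133


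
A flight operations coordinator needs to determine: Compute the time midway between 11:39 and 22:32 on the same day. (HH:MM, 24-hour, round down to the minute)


Start time: 11:39 = 699 minutes from midnight
End time: 22:32 = 1352 minutes from midnight
Sum: 699 + 1352 = 2051
Midpoint: 2051 / 2 = 1025 minutes
Convert: 1025 / 60 = 17 hours, 5 minutes
Result: 17:05

17:05


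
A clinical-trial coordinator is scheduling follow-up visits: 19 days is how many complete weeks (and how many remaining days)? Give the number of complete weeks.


Total days: 19
Days per week: 7
Division: 19 / 7 = 2 remainder 5
Complete weeks: 2
Remaining days: 5

2


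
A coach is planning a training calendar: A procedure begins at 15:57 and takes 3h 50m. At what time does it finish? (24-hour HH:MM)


Start time: 15:57
Adding: 3 hours 50 minutes
Minutes: 57 + 50 = 107
Minute overflow: 107 >= 60, so carry 1 hour, minutes = 47
Hours: 15 + 3 + 1 = 19
Result: 19:47

19:47


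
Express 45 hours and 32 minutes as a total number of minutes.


Hours: 45
Extra minutes: 32
Minutes per hour: 60
Hours to minutes: 45 x 60 = 2700
Total: 2700 + 32 = 2732

2732


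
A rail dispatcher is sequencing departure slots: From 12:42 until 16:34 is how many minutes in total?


Start time: 12:42 = 762 minutes from midnight
End time: 16:34 = 994 minutes from midnight
Difference: 994 - 762 = 232 minutes
That is 3 hours and 52 minutes

232


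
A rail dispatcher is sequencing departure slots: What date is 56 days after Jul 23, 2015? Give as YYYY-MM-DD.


Start: 2015-07-23
Adding 56 days
Days remaining in July: 8
After July: 48 days still to add
August 2015: 31 days, 17 remaining
September 2015 has 30 days, need 17
Result: 2015-09-17

2015-09-17


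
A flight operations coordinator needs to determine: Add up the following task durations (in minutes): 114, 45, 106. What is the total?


Durations: 114, 45, 106
Running sum: 114
+ 45 = 159
+ 106 = 265
Total duration: 265 minutes
That is 4 hours and 25 minutes

265


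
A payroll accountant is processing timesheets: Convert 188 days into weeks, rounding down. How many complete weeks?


Total days: 188
Days per week: 7
Division: 188 / 7 = 26 remainder 6
Complete weeks: 26
Remaining days: 6

26


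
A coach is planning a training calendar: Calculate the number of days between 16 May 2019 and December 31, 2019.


Start: May 16, 2019
End: December 31, 2019
Days left in May: 15
June: 30
July: 31
August: 31
September: 30
... plus remaining months
Sum of remaining months: 214
Total: 15 + 214 = 229

229


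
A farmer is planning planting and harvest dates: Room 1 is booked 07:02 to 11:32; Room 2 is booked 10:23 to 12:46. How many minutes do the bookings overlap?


Interval A: [422, 692] minutes from midnight
Interval B: [623, 766] minutes from midnight
Overlap start = max(422, 623) = 623
Overlap end = min(692, 766) = 692
Overlap = 692 - 623 = 69 minutes

69


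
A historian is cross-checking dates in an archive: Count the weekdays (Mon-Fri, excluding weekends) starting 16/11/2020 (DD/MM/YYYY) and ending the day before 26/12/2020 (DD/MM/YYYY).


Start: 2020-11-16 (Monday)
End (exclusive): 2020-12-26 (Saturday)
Total calendar days: 40
Full weeks: 40 // 7 = 5 -> 25 weekdays
Remaining 5 days starting on Monday:
  Mon(w), Tue(w), Wed(w), Thu(w), Fri(w) -> 5 weekdays
Total business days: 25 + 5 = 30

30


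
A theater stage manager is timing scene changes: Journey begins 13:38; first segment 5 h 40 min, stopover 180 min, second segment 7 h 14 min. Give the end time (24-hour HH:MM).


Depart: 13:38
Leg 1: +340 min -> 19:18
Layover: +180 min -> 22:18
Leg 2: +434 min -> 05:32
Total travel: 954 minutes = 15h 54m
Arrival: 05:32

05:32


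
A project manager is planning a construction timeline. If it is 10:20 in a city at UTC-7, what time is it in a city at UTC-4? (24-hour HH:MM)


Local time: 10:20 at UTC-7 (offset -7h)
Target zone: UTC-4 (offset -4h)
Difference: -4 - (-7) = 3 hours
Calculation: 10 + (3) = 13
Result: 13:20

13:20


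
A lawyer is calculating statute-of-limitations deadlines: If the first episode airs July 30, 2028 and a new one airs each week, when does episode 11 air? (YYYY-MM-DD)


First occurrence: 2028-07-30 (occurrence 1)
Each occurrence is 7 days after the previous.
Occurrence 11 is 10 weeks after the first.
10 weeks = 70 days
2028-07-30 + 70 days = 2028-10-08

2028-10-08


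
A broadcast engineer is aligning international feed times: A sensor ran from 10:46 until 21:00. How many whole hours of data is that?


Start: 10:46
End: 21:00
Hour difference: 21 - 10 = 11 hours
Minute difference: 0 - 46 = -46 minutes
Total minutes: 614
Complete hours: 614 / 60 = 10 (remainder 14)

10


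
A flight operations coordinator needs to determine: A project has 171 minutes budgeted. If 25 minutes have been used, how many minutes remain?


Total budget: 171 minutes
Time used: 25 minutes
Remaining: 171 - 25 = 146 minutes
Percent used: 14.6%
Percent remaining: 85.4%

146


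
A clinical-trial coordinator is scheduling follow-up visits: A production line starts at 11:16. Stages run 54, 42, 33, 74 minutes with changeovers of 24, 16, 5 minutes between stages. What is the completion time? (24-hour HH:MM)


Start: 11:16 = 676 min from midnight
  after task 1 (54 min): 12:10
  after break (24 min): 12:34
  after task 2 (42 min): 13:16
  after break (16 min): 13:32
  after task 3 (33 min): 14:05
  after break (5 min): 14:10
  after task 4 (74 min): 15:24
Total elapsed: 248 minutes
End time: 15:24

15:24


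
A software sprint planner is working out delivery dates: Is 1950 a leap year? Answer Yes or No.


Year: 1950
Divisible by 4? 1950 / 4 = 487.5 -> No
Not divisible by 4, so NOT a leap year

No


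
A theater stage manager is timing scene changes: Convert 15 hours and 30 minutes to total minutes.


Hours: 15
Minutes: 30
Convert hours to minutes: 15 x 60 = 900
Add remaining minutes: 900 + 30 = 930

930


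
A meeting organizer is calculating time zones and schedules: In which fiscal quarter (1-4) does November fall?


Month: November (month 11)
Q1: January-March (months 1-3)
Q2: April-June (months 4-6)
Q3: July-September (months 7-9)
Q4: October-December (months 10-12)
Month 11 falls in Q4

4


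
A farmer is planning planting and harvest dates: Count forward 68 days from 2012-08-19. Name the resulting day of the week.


Start: 2012-08-19 (Sunday)
Step 1 - find target date: add 68 days
  2012-08-19 + 68 days = 2012-10-26
Step 2 - day of week:
  68 mod 7 = 5
  Sunday + 5 days -> Friday
Result: Friday (2012-10-26)

Friday


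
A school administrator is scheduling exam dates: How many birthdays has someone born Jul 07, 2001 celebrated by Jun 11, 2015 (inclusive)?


Birth: 2001-07-07
Reference: 2015-06-11
Year difference: 2015 - 2001 = 14
Has birthday (07-07) occurred by 06-11? No
Birthday not yet reached this year -> subtract 1
Age in full years: 13

13


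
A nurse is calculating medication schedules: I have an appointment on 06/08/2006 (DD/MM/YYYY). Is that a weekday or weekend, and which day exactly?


Date: 2006-08-06
January 1, 2006 is a Sunday
Day of year: 218
Offset from Jan 1: 217 days
217 mod 7 = 0
Result: Sunday

Sunday


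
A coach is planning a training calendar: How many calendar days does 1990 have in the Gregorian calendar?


Year: 1990
Check leap year rules:
Divisible by 4? No
1990 is not a leap year
Days: 365

365


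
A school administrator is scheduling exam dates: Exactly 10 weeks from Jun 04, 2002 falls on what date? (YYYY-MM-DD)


Start: 2002-06-04
Weeks to add: 10
Convert to days: 10 x 7 = 70 days
Add 70 days to 2002-06-04
Result: 2002-08-13

2002-08-13


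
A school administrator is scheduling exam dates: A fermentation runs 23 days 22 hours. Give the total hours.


Days: 23
Extra hours: 22
Hours per day: 24
Days to hours: 23 x 24 = 552
Total: 552 + 22 = 574

574


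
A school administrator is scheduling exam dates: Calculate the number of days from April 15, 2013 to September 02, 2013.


Start date: 2013-04-15
End date: 2013-09-02
Apr 2013: +16 days
May 2013: +31 days
Jun 2013: +30 days
... (3 more months)
Total: 140 days

140


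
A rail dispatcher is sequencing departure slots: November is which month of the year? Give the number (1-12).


Calendar month order:
10. October
11. November <--
12. December
November is month number 11

11


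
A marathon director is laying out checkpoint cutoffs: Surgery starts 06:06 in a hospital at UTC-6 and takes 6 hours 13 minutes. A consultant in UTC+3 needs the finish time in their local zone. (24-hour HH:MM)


Start: 06:06 in UTC-6
Step 1 - add duration:
  minutes: 6 + 13 = 19
  hours: 6 + 6 + 0 = 12
  end in UTC-6: 12:19
Step 2 - convert UTC-6 -> UTC+3:
  offset difference: 3 - (-6) = 9 hours
  12 + (9) = 21 -> mod 24 = 21
Result: 21:19 in UTC+3

21:19


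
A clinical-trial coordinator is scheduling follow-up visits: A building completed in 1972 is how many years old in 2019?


Birth year: 1972
Current year: 2019
Age = current year - birth year
Age = 2019 - 1972 = 47

47


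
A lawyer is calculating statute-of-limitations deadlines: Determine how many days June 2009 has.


Month: June
Year: 2009
June is a 30-day month
Total: 30 days

30


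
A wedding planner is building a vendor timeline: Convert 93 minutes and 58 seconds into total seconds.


Minutes: 93
Seconds: 58
Convert minutes to seconds: 93 x 60 = 5580
Add remaining seconds: 5580 + 58 = 5638

5638


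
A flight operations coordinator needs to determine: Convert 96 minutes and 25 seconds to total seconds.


Minutes: 96
Extra seconds: 25
Seconds per minute: 60
Minutes to seconds: 96 x 60 = 5760
Total: 5760 + 25 = 5785

5785


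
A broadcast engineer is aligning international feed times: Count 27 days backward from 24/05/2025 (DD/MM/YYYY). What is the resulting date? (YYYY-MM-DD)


Start: 2025-05-24
Subtracting 27 days
Days already passed in May: 24
After going back through May: 3 more days to subtract
April 2025 has 30 days, need 3
Result: 2025-04-27

2025-04-27


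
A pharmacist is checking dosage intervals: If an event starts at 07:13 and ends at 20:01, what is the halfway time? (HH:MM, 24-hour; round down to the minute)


Start time: 07:13 = 433 minutes from midnight
End time: 20:01 = 1201 minutes from midnight
Sum: 433 + 1201 = 1634
Midpoint: 1634 / 2 = 817 minutes
Convert: 817 / 60 = 13 hours, 37 minutes
Result: 13:37

13:37


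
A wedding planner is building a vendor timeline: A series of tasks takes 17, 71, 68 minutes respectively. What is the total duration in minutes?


Durations: 17, 71, 68
Running sum: 17
+ 71 = 88
+ 68 = 156
Total duration: 156 minutes
That is 2 hours and 36 minutes

156


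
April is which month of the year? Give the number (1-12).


Calendar month order:
3. March
4. April <--
5. May
April is month number 4

4


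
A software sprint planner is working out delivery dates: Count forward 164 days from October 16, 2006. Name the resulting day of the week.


Start: 2006-10-16 (Monday)
Step 1 - find target date: add 164 days
  2006-10-16 + 164 days = 2007-03-29
Step 2 - day of week:
  164 mod 7 = 3
  Monday + 3 days -> Thursday
Result: Thursday (2007-03-29)

Thursday


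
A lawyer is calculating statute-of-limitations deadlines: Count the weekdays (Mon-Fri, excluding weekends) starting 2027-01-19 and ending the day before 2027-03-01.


Start: 2027-01-19 (Tuesday)
End (exclusive): 2027-03-01 (Monday)
Total calendar days: 41
Full weeks: 41 // 7 = 5 -> 25 weekdays
Remaining 6 days starting on Tuesday:
  Tue(w), Wed(w), Thu(w), Fri(w), Sat(-), Sun(-) -> 4 weekdays
Total business days: 25 + 4 = 29

29


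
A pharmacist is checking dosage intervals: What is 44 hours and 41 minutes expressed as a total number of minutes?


Hours: 44
Minutes: 41
Convert hours to minutes: 44 x 60 = 2640
Add remaining minutes: 2640 + 41 = 2681

2681


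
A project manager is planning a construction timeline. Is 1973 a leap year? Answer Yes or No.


Year: 1973
Divisible by 4? 1973 / 4 = 493.25 -> No
Not divisible by 4, so NOT a leap year

No


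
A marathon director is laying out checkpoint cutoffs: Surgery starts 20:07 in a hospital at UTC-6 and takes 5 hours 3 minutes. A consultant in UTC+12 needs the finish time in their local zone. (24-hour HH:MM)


Start: 20:07 in UTC-6
Step 1 - add duration:
  minutes: 7 + 3 = 10
  hours: 20 + 5 + 0 = 25
  end in UTC-6: 01:10
Step 2 - convert UTC-6 -> UTC+12:
  offset difference: 12 - (-6) = 18 hours
  1 + (18) = 19 -> mod 24 = 19
Result: 19:10 in UTC+12

19:10


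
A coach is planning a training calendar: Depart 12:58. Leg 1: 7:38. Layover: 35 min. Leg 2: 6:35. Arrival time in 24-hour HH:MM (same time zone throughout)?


Depart: 12:58
Leg 1: +458 min -> 20:36
Layover: +35 min -> 21:11
Leg 2: +395 min -> 03:46
Total travel: 888 minutes = 14h 48m
Arrival: 03:46

03:46


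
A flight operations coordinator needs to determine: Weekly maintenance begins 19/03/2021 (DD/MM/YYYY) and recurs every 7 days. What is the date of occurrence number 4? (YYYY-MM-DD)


First occurrence: 2021-03-19 (occurrence 1)
Each occurrence is 7 days after the previous.
Occurrence 4 is 3 weeks after the first.
3 weeks = 21 days
2021-03-19 + 21 days = 2021-04-09

2021-04-09


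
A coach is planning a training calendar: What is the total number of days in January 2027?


Month: January
Year: 2027
January is a 31-day month
Total: 31 days

31


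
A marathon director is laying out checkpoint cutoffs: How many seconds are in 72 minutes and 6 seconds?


Minutes: 72
Seconds: 6
Convert minutes to seconds: 72 x 60 = 4320
Add remaining seconds: 4320 + 6 = 4326

4326


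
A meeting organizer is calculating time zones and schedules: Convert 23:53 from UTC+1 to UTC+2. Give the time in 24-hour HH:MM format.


Local time: 23:53 at UTC+1 (offset 1h)
Target zone: UTC+2 (offset 2h)
Difference: 2 - (1) = 1 hours
Calculation: 23 + (1) = 24
Wraparound: (24) mod 24 = 0
Result: 00:53

00:53


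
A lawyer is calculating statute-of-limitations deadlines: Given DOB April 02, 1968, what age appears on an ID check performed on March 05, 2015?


Birth: 1968-04-02
Reference: 2015-03-05
Year difference: 2015 - 1968 = 47
Has birthday (04-02) occurred by 03-05? No
Birthday not yet reached this year -> subtract 1
Age in full years: 46

46


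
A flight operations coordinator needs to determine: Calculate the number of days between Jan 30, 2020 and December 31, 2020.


Start: January 30, 2020
End: December 31, 2020
Days left in January: 1
February: 29
March: 31
April: 30
May: 31
... plus remaining months
Sum of remaining months: 335
Total: 1 + 335 = 336

336


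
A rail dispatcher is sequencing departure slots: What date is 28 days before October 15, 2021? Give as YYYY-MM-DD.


Start: 2021-10-15
Subtracting 28 days
Days already passed in October: 15
After going back through October: 13 more days to subtract
September 2021 has 30 days, need 13
Result: 2021-09-17

2021-09-17


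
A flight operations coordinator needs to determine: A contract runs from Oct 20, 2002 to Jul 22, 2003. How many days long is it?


Start date: 2002-10-20
End date: 2003-07-22
Oct 2002: +12 days
Nov 2002: +30 days
Dec 2002: +31 days
... (7 more months)
Total: 275 days

275


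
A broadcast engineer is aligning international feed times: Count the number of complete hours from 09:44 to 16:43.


Start: 09:44
End: 16:43
Hour difference: 16 - 9 = 7 hours
Minute difference: 43 - 44 = -1 minutes
Total minutes: 419
Complete hours: 419 / 60 = 6 (remainder 59)

6


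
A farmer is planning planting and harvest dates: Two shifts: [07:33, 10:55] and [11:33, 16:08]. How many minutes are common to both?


Interval A: [453, 655] minutes from midnight
Interval B: [693, 968] minutes from midnight
Overlap start = max(453, 693) = 693
Overlap end = min(655, 968) = 655
End <= start, so the intervals do not overlap: 0 minutes

0


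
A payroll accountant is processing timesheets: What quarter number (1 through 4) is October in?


Month: October (month 10)
Q1: January-March (months 1-3)
Q2: April-June (months 4-6)
Q3: July-September (months 7-9)
Q4: October-December (months 10-12)
Month 10 falls in Q4

4


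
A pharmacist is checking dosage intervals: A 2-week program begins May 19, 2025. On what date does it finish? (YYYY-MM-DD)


Start: 2025-05-19
Weeks to add: 2
Convert to days: 2 x 7 = 14 days
Add 14 days to 2025-05-19
Result: 2025-06-02

2025-06-02


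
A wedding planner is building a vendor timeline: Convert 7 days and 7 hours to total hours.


Days: 7
Extra hours: 7
Hours per day: 24
Days to hours: 7 x 24 = 168
Total: 168 + 7 = 175

175


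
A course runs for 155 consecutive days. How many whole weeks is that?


Total days: 155
Days per week: 7
Division: 155 / 7 = 22 remainder 1
Complete weeks: 22
Remaining days: 1

22


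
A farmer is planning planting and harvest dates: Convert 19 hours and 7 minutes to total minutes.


Hours: 19
Extra minutes: 7
Minutes per hour: 60
Hours to minutes: 19 x 60 = 1140
Total: 1140 + 7 = 1147

1147


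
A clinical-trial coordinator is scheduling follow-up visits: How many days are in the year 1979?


Year: 1979
Check leap year rules:
Divisible by 4? No
1979 is not a leap year
Days: 365

365


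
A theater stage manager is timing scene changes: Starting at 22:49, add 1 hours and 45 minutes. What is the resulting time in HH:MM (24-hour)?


Start time: 22:49
Adding: 1 hours 45 minutes
Minutes: 49 + 45 = 94
Minute overflow: 94 >= 60, so carry 1 hour, minutes = 34
Hours: 22 + 1 + 1 = 24
Hour wraparound: 24 mod 24 = 0
Result: 00:34

00:34


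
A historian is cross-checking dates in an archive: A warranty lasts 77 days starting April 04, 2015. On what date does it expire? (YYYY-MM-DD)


Start: 2015-04-04
Adding 77 days
Days remaining in April: 26
After April: 51 days still to add
May 2015: 31 days, 20 remaining
June 2015 has 30 days, need 20
Result: 2015-06-20

2015-06-20


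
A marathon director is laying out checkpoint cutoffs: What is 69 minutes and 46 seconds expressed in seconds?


Minutes: 69
Extra seconds: 46
Seconds per minute: 60
Minutes to seconds: 69 x 60 = 4140
Total: 4140 + 46 = 4186

4186


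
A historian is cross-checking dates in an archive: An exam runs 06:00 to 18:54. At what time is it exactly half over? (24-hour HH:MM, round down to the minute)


Start time: 06:00 = 360 minutes from midnight
End time: 18:54 = 1134 minutes from midnight
Sum: 360 + 1134 = 1494
Midpoint: 1494 / 2 = 747 minutes
Convert: 747 / 60 = 12 hours, 27 minutes
Result: 12:27

12:27


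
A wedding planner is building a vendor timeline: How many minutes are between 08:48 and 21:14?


Start time: 08:48 = 528 minutes from midnight
End time: 21:14 = 1274 minutes from midnight
Difference: 1274 - 528 = 746 minutes
That is 12 hours and 26 minutes

746


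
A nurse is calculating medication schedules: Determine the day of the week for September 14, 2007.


Date: 2007-09-14
January 1, 2007 is a Monday
Day of year: 257
Offset from Jan 1: 256 days
256 mod 7 = 4
Result: Friday

Friday


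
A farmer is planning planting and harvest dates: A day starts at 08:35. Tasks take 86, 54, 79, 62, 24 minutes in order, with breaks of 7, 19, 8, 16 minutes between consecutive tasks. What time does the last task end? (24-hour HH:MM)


Start: 08:35 = 515 min from midnight
  after task 1 (86 min): 10:01
  after break (7 min): 10:08
  after task 2 (54 min): 11:02
  after break (19 min): 11:21
  after task 3 (79 min): 12:40
  after break (8 min): 12:48
  after task 4 (62 min): 13:50
  after break (16 min): 14:06
  after task 5 (24 min): 14:30
Total elapsed: 355 minutes
End time: 14:30

14:30


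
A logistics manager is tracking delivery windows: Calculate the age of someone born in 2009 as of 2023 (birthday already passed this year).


Birth year: 2009
Current year: 2023
Age = current year - birth year
Age = 2023 - 2009 = 14

14


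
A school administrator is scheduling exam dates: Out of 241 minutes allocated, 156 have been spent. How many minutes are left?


Total budget: 241 minutes
Time used: 156 minutes
Remaining: 241 - 156 = 85 minutes
Percent used: 64.7%
Percent remaining: 35.3%

85


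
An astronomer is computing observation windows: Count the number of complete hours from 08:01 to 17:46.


Start: 08:01
End: 17:46
Hour difference: 17 - 8 = 9 hours
Minute difference: 46 - 1 = 45 minutes
Total minutes: 585
Complete hours: 585 / 60 = 9 (remainder 45)

9


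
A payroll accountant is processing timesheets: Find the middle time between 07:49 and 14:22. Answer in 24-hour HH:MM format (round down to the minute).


Start time: 07:49 = 469 minutes from midnight
End time: 14:22 = 862 minutes from midnight
Sum: 469 + 862 = 1331
Midpoint: 1331 / 2 = 665 minutes
Convert: 665 / 60 = 11 hours, 5 minutes
Result: 11:05

11:05


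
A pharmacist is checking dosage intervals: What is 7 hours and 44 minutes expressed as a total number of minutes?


Hours: 7
Minutes: 44
Convert hours to minutes: 7 x 60 = 420
Add remaining minutes: 420 + 44 = 464

464


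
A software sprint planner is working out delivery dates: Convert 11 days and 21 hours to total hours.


Days: 11
Extra hours: 21
Hours per day: 24
Days to hours: 11 x 24 = 264
Total: 264 + 21 = 285

285


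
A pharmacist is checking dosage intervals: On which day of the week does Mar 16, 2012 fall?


Date: 2012-03-16
January 1, 2012 is a Sunday
Day of year: 76
Offset from Jan 1: 75 days
75 mod 7 = 5
Result: Friday

Friday


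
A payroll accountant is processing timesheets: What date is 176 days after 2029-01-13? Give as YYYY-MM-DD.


Start: 2029-01-13
Adding 176 days
Days remaining in January: 18
After January: 158 days still to add
February 2029: 28 days, 130 remaining
March 2029: 31 days, 99 remaining
April 2029: 30 days, 69 remaining
May 2029: 31 days, 38 remaining
Result: 2029-07-08

2029-07-08


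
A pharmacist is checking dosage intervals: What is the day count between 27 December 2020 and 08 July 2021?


Start date: 2020-12-27
End date: 2021-07-08
Dec 2020: +5 days
Jan 2021: +31 days
Feb 2021: +28 days
... (5 more months)
Total: 193 days

193


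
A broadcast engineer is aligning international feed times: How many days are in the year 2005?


Year: 2005
Check leap year rules:
Divisible by 4? No
2005 is not a leap year
Days: 365

365


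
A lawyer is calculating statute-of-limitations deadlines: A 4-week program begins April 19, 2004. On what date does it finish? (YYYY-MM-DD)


Start: 2004-04-19
Weeks to add: 4
Convert to days: 4 x 7 = 28 days
Add 28 days to 2004-04-19
Result: 2004-05-17

2004-05-17


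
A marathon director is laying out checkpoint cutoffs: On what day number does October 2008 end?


Month: October
Year: 2008
October is a 31-day month
Total: 31 days

31


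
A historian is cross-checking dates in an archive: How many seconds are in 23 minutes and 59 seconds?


Minutes: 23
Extra seconds: 59
Seconds per minute: 60
Minutes to seconds: 23 x 60 = 1380
Total: 1380 + 59 = 1439

1439


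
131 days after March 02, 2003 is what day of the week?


Start: 2003-03-02 (Sunday)
Step 1 - find target date: add 131 days
  2003-03-02 + 131 days = 2003-07-11
Step 2 - day of week:
  131 mod 7 = 5
  Sunday + 5 days -> Friday
Result: Friday (2003-07-11)

Friday


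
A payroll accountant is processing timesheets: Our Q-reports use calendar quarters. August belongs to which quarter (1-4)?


Month: August (month 8)
Q1: January-March (months 1-3)
Q2: April-June (months 4-6)
Q3: July-September (months 7-9)
Q4: October-December (months 10-12)
Month 8 falls in Q3

3


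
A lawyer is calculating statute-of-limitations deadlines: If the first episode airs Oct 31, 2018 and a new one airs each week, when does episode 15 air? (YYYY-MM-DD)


First occurrence: 2018-10-31 (occurrence 1)
Each occurrence is 7 days after the previous.
Occurrence 15 is 14 weeks after the first.
14 weeks = 98 days
2018-10-31 + 98 days = 2019-02-06

2019-02-06


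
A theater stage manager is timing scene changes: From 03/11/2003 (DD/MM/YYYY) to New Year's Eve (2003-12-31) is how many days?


Start: November 03, 2003
End: December 31, 2003
Days left in November: 27
December: 31
Sum of remaining months: 31
Total: 27 + 31 = 58

58


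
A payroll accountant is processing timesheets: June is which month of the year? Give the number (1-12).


Calendar month order:
5. May
6. June <--
7. July
June is month number 6

6


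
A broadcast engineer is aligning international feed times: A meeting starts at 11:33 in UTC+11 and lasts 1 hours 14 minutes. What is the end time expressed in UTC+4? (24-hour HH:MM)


Start: 11:33 in UTC+11
Step 1 - add duration:
  minutes: 33 + 14 = 47
  hours: 11 + 1 + 0 = 12
  end in UTC+11: 12:47
Step 2 - convert UTC+11 -> UTC+4:
  offset difference: 4 - (11) = -7 hours
  12 + (-7) = 5 -> mod 24 = 5
Result: 05:47 in UTC+4

05:47


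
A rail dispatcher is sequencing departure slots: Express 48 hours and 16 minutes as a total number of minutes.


Hours: 48
Extra minutes: 16
Minutes per hour: 60
Hours to minutes: 48 x 60 = 2880
Total: 2880 + 16 = 2896

2896


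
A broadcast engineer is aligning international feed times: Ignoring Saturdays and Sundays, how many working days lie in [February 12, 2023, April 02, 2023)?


Start: 2023-02-12 (Sunday)
End (exclusive): 2023-04-02 (Sunday)
Total calendar days: 49
Full weeks: 49 // 7 = 7 -> 35 weekdays
Remaining 0 days starting on Sunday:
Total business days: 35 + 0 = 35

35


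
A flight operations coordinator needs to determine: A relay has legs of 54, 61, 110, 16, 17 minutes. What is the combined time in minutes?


Durations: 54, 61, 110, 16, 17
Running sum: 54
+ 61 = 115
+ 110 = 225
+ 16 = 241
+ 17 = 258
Total duration: 258 minutes
That is 4 hours and 18 minutes

258


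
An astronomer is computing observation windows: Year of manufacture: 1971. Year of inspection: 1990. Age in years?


Birth year: 1971
Current year: 1990
Age = current year - birth year
Age = 1990 - 1971 = 19

19


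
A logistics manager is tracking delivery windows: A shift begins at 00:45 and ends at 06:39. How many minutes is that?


Start time: 00:45 = 45 minutes from midnight
End time: 06:39 = 399 minutes from midnight
Difference: 399 - 45 = 354 minutes
That is 5 hours and 54 minutes

354


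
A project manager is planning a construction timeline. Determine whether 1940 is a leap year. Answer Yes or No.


Year: 1940
Divisible by 4? 1940 / 4 = 485.0 -> Yes
Divisible by 100? 1940 / 100 = 19.4 -> No
Divisible by 4 but not 100, so it IS a leap year

Yes


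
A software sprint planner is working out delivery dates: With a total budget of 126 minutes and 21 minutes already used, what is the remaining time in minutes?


Total budget: 126 minutes
Time used: 21 minutes
Remaining: 126 - 21 = 105 minutes
Percent used: 16.7%
Percent remaining: 83.3%

105


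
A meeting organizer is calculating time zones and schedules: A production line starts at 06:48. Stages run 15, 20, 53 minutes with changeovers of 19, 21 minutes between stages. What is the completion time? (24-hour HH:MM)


Start: 06:48 = 408 min from midnight
  after task 1 (15 min): 07:03
  after break (19 min): 07:22
  after task 2 (20 min): 07:42
  after break (21 min): 08:03
  after task 3 (53 min): 08:56
Total elapsed: 128 minutes
End time: 08:56

08:56


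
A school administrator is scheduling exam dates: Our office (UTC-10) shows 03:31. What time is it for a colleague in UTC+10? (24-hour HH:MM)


Local time: 03:31 at UTC-10 (offset -10h)
Target zone: UTC+10 (offset 10h)
Difference: 10 - (-10) = 20 hours
Calculation: 3 + (20) = 23
Result: 23:31

23:31


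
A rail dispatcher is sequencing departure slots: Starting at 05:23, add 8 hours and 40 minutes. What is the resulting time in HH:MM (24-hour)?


Start time: 05:23
Adding: 8 hours 40 minutes
Minutes: 23 + 40 = 63
Minute overflow: 63 >= 60, so carry 1 hour, minutes = 3
Hours: 5 + 8 + 1 = 14
Result: 14:03

14:03


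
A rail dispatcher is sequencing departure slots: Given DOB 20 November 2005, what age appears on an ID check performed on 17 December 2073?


Birth: 2005-11-20
Reference: 2073-12-17
Year difference: 2073 - 2005 = 68
Has birthday (11-20) occurred by 12-17? Yes
Age in full years: 68

68


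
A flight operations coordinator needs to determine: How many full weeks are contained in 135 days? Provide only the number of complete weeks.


Total days: 135
Days per week: 7
Division: 135 / 7 = 19 remainder 2
Complete weeks: 19
Remaining days: 2

19


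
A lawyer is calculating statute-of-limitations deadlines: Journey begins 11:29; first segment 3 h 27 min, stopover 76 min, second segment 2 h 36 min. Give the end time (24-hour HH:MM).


Depart: 11:29
Leg 1: +207 min -> 14:56
Layover: +76 min -> 16:12
Leg 2: +156 min -> 18:48
Total travel: 439 minutes = 7h 19m
Arrival: 18:48

18:48


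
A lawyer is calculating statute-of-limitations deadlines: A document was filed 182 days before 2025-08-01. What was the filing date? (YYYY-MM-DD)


Start: 2025-08-01
Subtracting 182 days
Days already passed in August: 1
After going back through August: 181 more days to subtract
July 2025: 31 days, 150 remaining
June 2025: 30 days, 120 remaining
May 2025: 31 days, 89 remaining
April 2025: 30 days, 59 remaining
Result: 2025-01-31

2025-01-31


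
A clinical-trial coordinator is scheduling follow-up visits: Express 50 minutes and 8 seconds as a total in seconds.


Minutes: 50
Seconds: 8
Convert minutes to seconds: 50 x 60 = 3000
Add remaining seconds: 3000 + 8 = 3008

3008


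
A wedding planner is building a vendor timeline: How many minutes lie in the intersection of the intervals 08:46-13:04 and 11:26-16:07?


Interval A: [526, 784] minutes from midnight
Interval B: [686, 967] minutes from midnight
Overlap start = max(526, 686) = 686
Overlap end = min(784, 967) = 784
Overlap = 784 - 686 = 98 minutes

98


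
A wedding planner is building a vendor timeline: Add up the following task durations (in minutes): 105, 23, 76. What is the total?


Durations: 105, 23, 76
Running sum: 105
+ 23 = 128
+ 76 = 204
Total duration: 204 minutes
That is 3 hours and 24 minutes

204


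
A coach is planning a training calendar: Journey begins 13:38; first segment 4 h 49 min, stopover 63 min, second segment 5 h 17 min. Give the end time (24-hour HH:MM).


Depart: 13:38
Leg 1: +289 min -> 18:27
Layover: +63 min -> 19:30
Leg 2: +317 min -> 00:47
Total travel: 669 minutes = 11h 9m
Arrival: 00:47

00:47


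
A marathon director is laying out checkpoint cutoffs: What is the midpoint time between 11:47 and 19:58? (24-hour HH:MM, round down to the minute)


Start time: 11:47 = 707 minutes from midnight
End time: 19:58 = 1198 minutes from midnight
Sum: 707 + 1198 = 1905
Midpoint: 1905 / 2 = 952 minutes
Convert: 952 / 60 = 15 hours, 52 minutes
Result: 15:52

15:52


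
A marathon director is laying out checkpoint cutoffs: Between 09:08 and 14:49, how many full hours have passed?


Start: 09:08
End: 14:49
Hour difference: 14 - 9 = 5 hours
Minute difference: 49 - 8 = 41 minutes
Total minutes: 341
Complete hours: 341 / 60 = 5 (remainder 41)

5


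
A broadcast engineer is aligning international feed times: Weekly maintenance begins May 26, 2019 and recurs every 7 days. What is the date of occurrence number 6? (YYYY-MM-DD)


First occurrence: 2019-05-26 (occurrence 1)
Each occurrence is 7 days after the previous.
Occurrence 6 is 5 weeks after the first.
5 weeks = 35 days
2019-05-26 + 35 days = 2019-06-30

2019-06-30


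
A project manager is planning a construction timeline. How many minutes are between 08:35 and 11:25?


Start time: 08:35 = 515 minutes from midnight
End time: 11:25 = 685 minutes from midnight
Difference: 685 - 515 = 170 minutes
That is 2 hours and 50 minutes

170
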